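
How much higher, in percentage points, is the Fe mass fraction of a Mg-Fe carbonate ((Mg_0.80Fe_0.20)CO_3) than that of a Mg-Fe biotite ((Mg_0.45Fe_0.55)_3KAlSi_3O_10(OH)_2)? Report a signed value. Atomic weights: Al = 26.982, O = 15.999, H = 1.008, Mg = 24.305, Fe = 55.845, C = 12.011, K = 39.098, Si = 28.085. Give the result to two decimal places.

-7.31 percentage points

First mineral: 11.169 g Fe in 90.621 g formula = 12.32 wt% Fe.
Second mineral: 92.144 g Fe in 469.295 g formula = 19.63 wt% Fe.
12.32% − 19.63% gives a difference of -7.31 percentage points.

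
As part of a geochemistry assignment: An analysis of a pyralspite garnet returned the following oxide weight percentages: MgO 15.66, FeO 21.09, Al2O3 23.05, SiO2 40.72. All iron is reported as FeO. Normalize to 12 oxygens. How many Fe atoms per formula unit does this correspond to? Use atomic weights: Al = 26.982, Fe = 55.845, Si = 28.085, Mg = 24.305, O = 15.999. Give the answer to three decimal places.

15.66 wt% MgO ÷ 40.304 g/mol = 0.38855 mol, giving 0.38855 Mg and 0.38855 O.
21.09 wt% FeO ÷ 71.844 g/mol = 0.29355 mol, giving 0.29355 Fe and 0.29355 O.
23.05 wt% Al2O3 ÷ 101.961 g/mol = 0.22607 mol, giving 0.45214 Al and 0.67821 O.
40.72 wt% SiO2 ÷ 60.083 g/mol = 0.67773 mol, giving 0.67773 Si and 1.35546 O.
Oxygen sums to 2.71577; scaling by 12/2.71577 = 4.41864 puts the formula on 12 O.
Fe: 0.29355 × 4.41864 = 1.297 atoms per formula unit.

1.297 Fe apfu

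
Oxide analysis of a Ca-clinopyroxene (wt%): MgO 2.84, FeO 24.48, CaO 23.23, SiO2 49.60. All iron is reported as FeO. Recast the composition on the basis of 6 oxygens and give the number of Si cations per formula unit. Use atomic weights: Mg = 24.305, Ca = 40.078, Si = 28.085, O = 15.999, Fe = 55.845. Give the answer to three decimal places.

2.000 Si apfu

MgO: 2.84/40.304 = 0.07046 mol → 0.07046 mol Mg, 0.07046 mol O.
FeO: 24.48/71.844 = 0.34074 mol → 0.34074 mol Fe, 0.34074 mol O.
CaO: 23.23/56.077 = 0.41425 mol → 0.41425 mol Ca, 0.41425 mol O.
SiO2: 49.60/60.083 = 0.82552 mol → 0.82552 mol Si, 1.65104 mol O.
Total oxygen = 2.47649 mol. Normalization factor = 6/2.47649 = 2.42278.
Si per 6 O = 0.82552 × 2.42278 = 2.000.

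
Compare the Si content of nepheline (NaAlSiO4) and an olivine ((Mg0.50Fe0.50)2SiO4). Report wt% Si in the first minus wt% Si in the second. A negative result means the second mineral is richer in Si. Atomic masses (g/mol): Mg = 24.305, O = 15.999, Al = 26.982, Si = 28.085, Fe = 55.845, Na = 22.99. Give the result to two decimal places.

3.46 percentage points

M(NaAlSiO4) = 142.053 g/mol, so wt% Si = 28.085/142.053 × 100 = 19.77%.
M((Mg0.50Fe0.50)2SiO4) = 172.231 g/mol, so wt% Si = 28.085/172.231 × 100 = 16.31%.
19.77 − 16.31 = 3.46 pp.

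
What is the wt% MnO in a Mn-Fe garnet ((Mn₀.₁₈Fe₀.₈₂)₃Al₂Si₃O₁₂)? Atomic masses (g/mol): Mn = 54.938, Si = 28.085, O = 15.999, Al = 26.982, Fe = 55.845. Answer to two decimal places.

7.70 wt%

Formula mass = 497.252 g/mol.
0.54 Mn → 0.5400 mol MnO per formula unit; M(MnO) = 70.937, so MnO mass = 38.306 g.
38.306/497.252 × 100 = 7.70 wt%.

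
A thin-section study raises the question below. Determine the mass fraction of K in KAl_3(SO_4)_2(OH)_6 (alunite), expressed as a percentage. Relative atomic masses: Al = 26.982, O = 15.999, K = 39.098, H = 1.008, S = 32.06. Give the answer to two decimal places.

9.44 wt%

Molar mass of KAl_3(SO_4)_2(OH)_6: 1·39.098 + 3·26.982 + 2·32.06 + 14·15.999 + 6·1.008 = 414.198 g/mol.
Mass of K per formula unit: 1 × 39.098 = 39.098 g.
Weight fraction K = 39.098 / 414.198 = 0.0944.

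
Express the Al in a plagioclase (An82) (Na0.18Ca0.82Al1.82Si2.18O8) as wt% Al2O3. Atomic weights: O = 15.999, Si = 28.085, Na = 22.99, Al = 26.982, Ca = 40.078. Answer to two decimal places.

M(Na0.18Ca0.82Al1.82Si2.18O8) = 275.327 g/mol; M(Al2O3) = 101.961 g/mol.
Moles Al2O3 per formula unit = 1.82 Al ÷ 2 = 0.9100.
Al2O3 fraction = (0.9100 × 101.961) / 275.327 = 92.785/275.327 = 0.3370.

33.70 wt%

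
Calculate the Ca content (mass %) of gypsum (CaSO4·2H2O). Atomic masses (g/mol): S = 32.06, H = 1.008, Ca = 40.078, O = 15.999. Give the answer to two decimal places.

23.28 mass %

Molar mass of CaSO4·2H2O: 1×40.078 + 1×32.06 + 6×15.999 + 4×1.008 = 172.164 g/mol.
Mass of Ca per formula unit: 1 × 40.078 = 40.078 g.
Weight fraction Ca = 40.078 / 172.164 = 0.2328.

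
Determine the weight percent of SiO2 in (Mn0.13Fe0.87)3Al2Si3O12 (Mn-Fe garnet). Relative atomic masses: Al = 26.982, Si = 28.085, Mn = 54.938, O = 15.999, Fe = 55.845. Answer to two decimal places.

Formula mass = 497.388 g/mol.
3 Si → 3.0000 mol SiO2 per formula unit; M(SiO2) = 60.083, so SiO2 mass = 180.249 g.
180.249/497.388 × 100 = 36.24 wt%.

36.24 wt%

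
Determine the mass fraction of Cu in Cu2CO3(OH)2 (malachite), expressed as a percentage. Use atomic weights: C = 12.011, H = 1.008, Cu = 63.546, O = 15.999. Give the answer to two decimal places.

57.48 mass %

Molar mass of Cu2CO3(OH)2: 2*63.546 + 1*12.011 + 5*15.999 + 2*1.008 = 221.114 g/mol.
Mass of Cu per formula unit: 2 × 63.546 = 127.092 g.
Weight fraction Cu = 127.092 / 221.114 = 0.5748.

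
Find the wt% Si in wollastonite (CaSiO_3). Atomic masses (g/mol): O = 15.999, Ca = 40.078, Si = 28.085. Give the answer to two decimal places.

24.18 wt%

M(CaSiO_3) = 116.160 g/mol.
Si contributes 1 × 28.085 = 28.085 g per mole.
28.085/116.160 = 0.2418 → 24.18%.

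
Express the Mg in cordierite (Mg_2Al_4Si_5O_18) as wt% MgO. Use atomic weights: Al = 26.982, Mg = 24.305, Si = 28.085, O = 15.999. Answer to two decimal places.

Formula mass = 584.945 g/mol.
2 Mg → 2.0000 mol MgO per formula unit; M(MgO) = 40.304, so MgO mass = 80.608 g.
80.608/584.945 × 100 = 13.78 wt%.

13.78 wt%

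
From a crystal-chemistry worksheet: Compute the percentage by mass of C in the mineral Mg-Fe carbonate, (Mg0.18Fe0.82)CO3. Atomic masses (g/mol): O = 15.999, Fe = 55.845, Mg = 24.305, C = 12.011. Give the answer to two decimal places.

Molar mass of (Mg0.18Fe0.82)CO3: 0.18*24.305 + 0.82*55.845 + 1*12.011 + 3*15.999 = 110.176 g/mol.
Mass of C per formula unit: 1 × 12.011 = 12.011 g.
Weight fraction C = 12.011 / 110.176 = 0.1090.

10.90 wt%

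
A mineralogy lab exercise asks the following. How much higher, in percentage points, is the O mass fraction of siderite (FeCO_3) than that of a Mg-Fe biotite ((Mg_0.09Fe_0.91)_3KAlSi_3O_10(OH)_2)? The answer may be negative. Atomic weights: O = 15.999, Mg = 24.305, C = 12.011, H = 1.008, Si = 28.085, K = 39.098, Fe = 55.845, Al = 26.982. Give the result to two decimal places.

M(FeCO_3) = 115.853 g/mol, so wt% O = 47.997/115.853 × 100 = 41.43%.
M((Mg_0.09Fe_0.91)_3KAlSi_3O_10(OH)_2) = 503.358 g/mol, so wt% O = 191.988/503.358 × 100 = 38.14%.
41.43 − 38.14 = 3.29 pp.

3.29 percentage points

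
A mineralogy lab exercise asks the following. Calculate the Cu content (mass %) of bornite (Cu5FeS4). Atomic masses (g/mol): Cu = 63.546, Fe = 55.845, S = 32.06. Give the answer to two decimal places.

63.32 mass %

M(Cu5FeS4) = 501.815 g/mol.
Cu contributes 5 × 63.546 = 317.730 g per mole.
317.730/501.815 = 0.6332 → 63.32%.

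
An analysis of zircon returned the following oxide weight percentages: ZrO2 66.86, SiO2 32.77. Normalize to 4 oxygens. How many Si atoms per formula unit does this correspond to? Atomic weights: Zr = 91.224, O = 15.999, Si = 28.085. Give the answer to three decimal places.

ZrO2 (M=123.222): mol = 0.54260; Zr = 0.54260, O = 1.08520.
SiO2 (M=60.083): mol = 0.54541; Si = 0.54541, O = 1.09082.
ΣO = 2.17602; factor = 4/ΣO = 1.83822.
Si apfu = 0.54541 × 1.83822 = 1.003.

1.003 Si apfu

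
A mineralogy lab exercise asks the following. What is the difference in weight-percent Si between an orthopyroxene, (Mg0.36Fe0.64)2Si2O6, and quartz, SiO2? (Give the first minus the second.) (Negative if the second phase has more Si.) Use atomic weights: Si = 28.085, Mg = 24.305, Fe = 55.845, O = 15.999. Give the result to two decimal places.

Si in (Mg0.36Fe0.64)2Si2O6: molar mass 241.145 g/mol; 2×28.085 = 56.170 g → 23.29 wt%.
Si in SiO2: molar mass 60.083 g/mol; 1×28.085 = 28.085 g → 46.74 wt%.
Difference = 23.29 − 46.74 = -23.45 percentage points.

-23.45 percentage points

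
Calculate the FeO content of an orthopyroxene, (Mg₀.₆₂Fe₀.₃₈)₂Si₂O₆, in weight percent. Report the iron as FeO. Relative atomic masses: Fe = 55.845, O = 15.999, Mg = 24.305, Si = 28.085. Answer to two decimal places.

24.29 wt%

M((Mg₀.₆₂Fe₀.₃₈)₂Si₂O₆) = 224.744 g/mol; M(FeO) = 71.844 g/mol.
Moles FeO per formula unit = 0.76 Fe ÷ 1 = 0.7600.
FeO fraction = (0.7600 × 71.844) / 224.744 = 54.601/224.744 = 0.2429.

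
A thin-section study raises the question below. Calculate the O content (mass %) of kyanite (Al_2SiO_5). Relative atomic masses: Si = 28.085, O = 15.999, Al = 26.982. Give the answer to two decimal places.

M(Al_2SiO_5) = 162.044 g/mol.
O contributes 5 × 15.999 = 79.995 g per mole.
79.995/162.044 = 0.4937 → 49.37%.

49.37 mass %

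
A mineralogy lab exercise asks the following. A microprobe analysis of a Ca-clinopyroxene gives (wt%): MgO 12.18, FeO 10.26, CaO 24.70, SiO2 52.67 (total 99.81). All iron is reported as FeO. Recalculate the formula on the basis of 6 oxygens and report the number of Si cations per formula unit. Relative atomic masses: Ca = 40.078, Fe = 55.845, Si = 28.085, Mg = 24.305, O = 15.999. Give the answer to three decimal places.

12.18 wt% MgO ÷ 40.304 g/mol = 0.30220 mol, giving 0.30220 Mg and 0.30220 O.
10.26 wt% FeO ÷ 71.844 g/mol = 0.14281 mol, giving 0.14281 Fe and 0.14281 O.
24.70 wt% CaO ÷ 56.077 g/mol = 0.44047 mol, giving 0.44047 Ca and 0.44047 O.
52.67 wt% SiO2 ÷ 60.083 g/mol = 0.87662 mol, giving 0.87662 Si and 1.75324 O.
Oxygen sums to 2.63872; scaling by 6/2.63872 = 2.27383 puts the formula on 6 O.
Si: 0.87662 × 2.27383 = 1.993 atoms per formula unit.

1.993 Si apfu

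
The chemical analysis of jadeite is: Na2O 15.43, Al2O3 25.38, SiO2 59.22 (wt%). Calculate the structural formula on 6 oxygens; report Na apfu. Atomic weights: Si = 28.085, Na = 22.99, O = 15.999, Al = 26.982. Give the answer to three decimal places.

1.007 Na apfu

Na2O: 15.43/61.979 = 0.24896 mol → 0.49792 mol Na, 0.24896 mol O.
Al2O3: 25.38/101.961 = 0.24892 mol → 0.49784 mol Al, 0.74676 mol O.
SiO2: 59.22/60.083 = 0.98564 mol → 0.98564 mol Si, 1.97128 mol O.
Total oxygen = 2.96700 mol. Normalization factor = 6/2.96700 = 2.02224.
Na per 6 O = 0.49792 × 2.02224 = 1.007.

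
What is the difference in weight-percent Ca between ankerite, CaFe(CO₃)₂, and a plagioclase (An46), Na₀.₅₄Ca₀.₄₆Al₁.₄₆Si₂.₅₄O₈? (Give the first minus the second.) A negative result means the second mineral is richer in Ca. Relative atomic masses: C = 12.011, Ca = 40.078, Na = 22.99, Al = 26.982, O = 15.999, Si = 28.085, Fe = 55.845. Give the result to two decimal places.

First mineral: 40.078 g Ca in 215.939 g formula = 18.56 wt% Ca.
Second mineral: 18.436 g Ca in 269.572 g formula = 6.84 wt% Ca.
18.56% − 6.84% gives a difference of 11.72 percentage points.

11.72 percentage points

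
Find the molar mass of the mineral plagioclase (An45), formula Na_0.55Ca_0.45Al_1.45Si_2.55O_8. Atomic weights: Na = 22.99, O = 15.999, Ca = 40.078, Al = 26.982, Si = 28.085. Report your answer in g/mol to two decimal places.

269.41 g/mol

M = 0.55*22.99 + 0.45*40.078 + 1.45*26.982 + 2.55*28.085 + 8*15.999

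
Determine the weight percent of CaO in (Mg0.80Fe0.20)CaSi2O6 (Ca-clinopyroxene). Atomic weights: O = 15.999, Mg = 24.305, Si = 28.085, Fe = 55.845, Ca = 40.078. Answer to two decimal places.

Molar mass of (Mg0.80Fe0.20)CaSi2O6 = 0.80*24.305 + 0.20*55.845 + 1*40.078 + 2*28.085 + 6*15.999 = 222.855 g/mol.
Each formula unit contains 1 Ca, equivalent to 1/1 = 1.0000 mol CaO.
M(CaO) = 1×40.078 + 1×15.999 = 56.077 g/mol.
Mass of CaO per formula unit = 1.0000 × 56.077 = 56.077 g.
CaO wt% = 56.077 / 222.855 × 100 = 25.16%.

25.16 wt%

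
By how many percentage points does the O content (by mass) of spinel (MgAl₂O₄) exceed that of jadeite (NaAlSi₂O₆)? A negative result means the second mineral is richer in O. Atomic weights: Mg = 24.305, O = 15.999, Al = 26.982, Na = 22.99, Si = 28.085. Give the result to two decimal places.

First mineral: 63.996 g O in 142.265 g formula = 44.98 wt% O.
Second mineral: 95.994 g O in 202.136 g formula = 47.49 wt% O.
44.98% − 47.49% gives a difference of -2.51 percentage points.

-2.51 percentage points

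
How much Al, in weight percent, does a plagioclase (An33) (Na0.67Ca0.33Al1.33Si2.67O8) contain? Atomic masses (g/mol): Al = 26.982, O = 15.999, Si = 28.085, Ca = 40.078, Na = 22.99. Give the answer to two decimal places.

13.42 weight percent

Molar mass of Na0.67Ca0.33Al1.33Si2.67O8: 0.67*22.99 + 0.33*40.078 + 1.33*26.982 + 2.67*28.085 + 8*15.999 = 267.494 g/mol.
Mass of Al per formula unit: 1.33 × 26.982 = 35.886 g.
Weight fraction Al = 35.886 / 267.494 = 0.1342.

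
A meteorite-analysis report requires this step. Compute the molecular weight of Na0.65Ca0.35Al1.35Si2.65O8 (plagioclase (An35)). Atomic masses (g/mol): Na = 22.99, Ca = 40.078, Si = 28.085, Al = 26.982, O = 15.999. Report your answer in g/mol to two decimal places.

267.81 g/mol

The formula mass is the sum 0.65·22.99 + 0.35·40.078 + 1.35·26.982 + 2.65·28.085 + 8·15.999.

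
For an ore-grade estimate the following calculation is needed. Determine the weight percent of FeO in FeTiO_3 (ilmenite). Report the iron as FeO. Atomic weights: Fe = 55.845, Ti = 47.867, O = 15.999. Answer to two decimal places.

Formula mass = 151.709 g/mol.
1 Fe → 1.0000 mol FeO per formula unit; M(FeO) = 71.844, so FeO mass = 71.844 g.
71.844/151.709 × 100 = 47.36 wt%.

47.36 wt%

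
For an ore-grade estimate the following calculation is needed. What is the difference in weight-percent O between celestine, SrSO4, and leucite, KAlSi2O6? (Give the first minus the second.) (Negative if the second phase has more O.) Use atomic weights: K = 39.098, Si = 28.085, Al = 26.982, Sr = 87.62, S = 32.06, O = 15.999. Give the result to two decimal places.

First mineral: 63.996 g O in 183.676 g formula = 34.84 wt% O.
Second mineral: 95.994 g O in 218.244 g formula = 43.98 wt% O.
34.84% − 43.98% gives a difference of -9.14 percentage points.

-9.14 percentage points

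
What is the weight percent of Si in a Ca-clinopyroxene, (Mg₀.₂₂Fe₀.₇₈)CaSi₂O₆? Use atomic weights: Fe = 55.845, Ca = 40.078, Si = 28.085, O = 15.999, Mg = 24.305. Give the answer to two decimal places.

23.29 weight percent

Formula mass = 0.22*24.305 + 0.78*55.845 + 1*40.078 + 2*28.085 + 6*15.999 = 241.148 g/mol, of which 56.170 g is Si.
So Si makes up 56.170/241.148 = 0.2329 of the mass, i.e. 23.29%.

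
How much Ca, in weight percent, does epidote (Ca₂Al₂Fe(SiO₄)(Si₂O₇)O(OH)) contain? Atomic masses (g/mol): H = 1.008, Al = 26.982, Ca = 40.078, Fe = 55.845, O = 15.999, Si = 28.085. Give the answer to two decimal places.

16.59 weight percent

Formula mass = 2·40.078 + 2·26.982 + 1·55.845 + 3·28.085 + 13·15.999 + 1·1.008 = 483.215 g/mol, of which 80.156 g is Ca.
So Ca makes up 80.156/483.215 = 0.1659 of the mass, i.e. 16.59%.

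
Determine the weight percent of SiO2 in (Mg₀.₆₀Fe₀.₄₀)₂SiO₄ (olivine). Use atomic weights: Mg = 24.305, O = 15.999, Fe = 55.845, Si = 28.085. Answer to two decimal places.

36.21 wt%

Formula mass = 165.923 g/mol.
1 Si → 1.0000 mol SiO2 per formula unit; M(SiO2) = 60.083, so SiO2 mass = 60.083 g.
60.083/165.923 × 100 = 36.21 wt%.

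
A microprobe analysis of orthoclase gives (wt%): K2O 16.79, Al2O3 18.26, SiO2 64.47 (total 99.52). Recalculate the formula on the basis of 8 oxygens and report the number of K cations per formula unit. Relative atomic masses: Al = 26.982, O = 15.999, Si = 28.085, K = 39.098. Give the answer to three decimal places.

K2O: 16.79/94.195 = 0.17825 mol → 0.35650 mol K, 0.17825 mol O.
Al2O3: 18.26/101.961 = 0.17909 mol → 0.35818 mol Al, 0.53727 mol O.
SiO2: 64.47/60.083 = 1.07302 mol → 1.07302 mol Si, 2.14604 mol O.
Total oxygen = 2.86156 mol. Normalization factor = 8/2.86156 = 2.79568.
K per 8 O = 0.35650 × 2.79568 = 0.997.

0.997 K apfu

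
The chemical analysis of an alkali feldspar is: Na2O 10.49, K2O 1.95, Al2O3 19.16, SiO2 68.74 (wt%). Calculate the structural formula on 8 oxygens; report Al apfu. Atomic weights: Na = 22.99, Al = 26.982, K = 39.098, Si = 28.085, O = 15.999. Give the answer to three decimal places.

0.988 Al apfu

Na2O (M=61.979): mol = 0.16925; Na = 0.33850, O = 0.16925.
K2O (M=94.195): mol = 0.02070; K = 0.04140, O = 0.02070.
Al2O3 (M=101.961): mol = 0.18791; Al = 0.37582, O = 0.56373.
SiO2 (M=60.083): mol = 1.14408; Si = 1.14408, O = 2.28816.
ΣO = 3.04184; factor = 8/ΣO = 2.62999.
Al apfu = 0.37582 × 2.62999 = 0.988.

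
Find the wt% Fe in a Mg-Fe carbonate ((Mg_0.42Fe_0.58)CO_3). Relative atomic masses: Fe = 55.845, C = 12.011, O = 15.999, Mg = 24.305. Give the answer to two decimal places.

31.57 wt%

M((Mg_0.42Fe_0.58)CO_3) = 102.606 g/mol.
Fe contributes 0.58 × 55.845 = 32.390 g per mole.
32.390/102.606 = 0.3157 → 31.57%.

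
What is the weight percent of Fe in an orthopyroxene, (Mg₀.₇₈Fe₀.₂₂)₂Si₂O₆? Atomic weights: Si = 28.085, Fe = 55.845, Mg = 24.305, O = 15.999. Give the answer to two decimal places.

11.45 mass %

M((Mg₀.₇₈Fe₀.₂₂)₂Si₂O₆) = 214.652 g/mol.
Fe contributes 0.44 × 55.845 = 24.572 g per mole.
24.572/214.652 = 0.1145 → 11.45%.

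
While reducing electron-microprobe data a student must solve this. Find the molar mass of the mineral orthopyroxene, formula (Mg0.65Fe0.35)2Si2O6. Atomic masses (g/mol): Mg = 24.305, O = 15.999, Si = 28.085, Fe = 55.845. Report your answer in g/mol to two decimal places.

The formula mass is the sum 1.30×24.305 + 0.70×55.845 + 2×28.085 + 6×15.999.

222.85 g/mol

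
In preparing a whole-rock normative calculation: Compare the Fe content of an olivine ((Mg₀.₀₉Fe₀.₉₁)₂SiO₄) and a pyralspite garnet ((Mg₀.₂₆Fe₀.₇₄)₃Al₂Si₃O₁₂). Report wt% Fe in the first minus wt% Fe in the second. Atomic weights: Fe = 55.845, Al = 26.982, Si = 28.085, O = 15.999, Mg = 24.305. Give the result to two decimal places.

25.11 percentage points

Fe in (Mg₀.₀₉Fe₀.₉₁)₂SiO₄: molar mass 198.094 g/mol; 1.82×55.845 = 101.638 g → 51.31 wt%.
Fe in (Mg₀.₂₆Fe₀.₇₄)₃Al₂Si₃O₁₂: molar mass 473.141 g/mol; 2.22×55.845 = 123.976 g → 26.20 wt%.
Difference = 51.31 − 26.20 = 25.11 percentage points.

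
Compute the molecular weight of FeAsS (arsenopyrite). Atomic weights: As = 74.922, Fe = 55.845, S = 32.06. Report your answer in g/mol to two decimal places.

162.83 g/mol

The formula mass is the sum 1*55.845 + 1*74.922 + 1*32.06.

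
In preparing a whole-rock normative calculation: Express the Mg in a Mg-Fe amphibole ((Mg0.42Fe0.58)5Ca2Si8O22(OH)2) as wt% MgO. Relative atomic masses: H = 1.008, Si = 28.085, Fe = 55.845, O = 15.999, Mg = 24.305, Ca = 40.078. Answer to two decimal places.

Formula mass = 903.819 g/mol.
2.10 Mg → 2.1000 mol MgO per formula unit; M(MgO) = 40.304, so MgO mass = 84.638 g.
84.638/903.819 × 100 = 9.36 wt%.

9.36 wt%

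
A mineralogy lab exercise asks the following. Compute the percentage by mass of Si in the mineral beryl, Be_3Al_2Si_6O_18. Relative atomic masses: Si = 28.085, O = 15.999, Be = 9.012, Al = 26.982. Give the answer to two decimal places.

Molar mass of Be_3Al_2Si_6O_18: 3·9.012 + 2·26.982 + 6·28.085 + 18·15.999 = 537.492 g/mol.
Mass of Si per formula unit: 6 × 28.085 = 168.510 g.
Weight fraction Si = 168.510 / 537.492 = 0.3135.

31.35 mass %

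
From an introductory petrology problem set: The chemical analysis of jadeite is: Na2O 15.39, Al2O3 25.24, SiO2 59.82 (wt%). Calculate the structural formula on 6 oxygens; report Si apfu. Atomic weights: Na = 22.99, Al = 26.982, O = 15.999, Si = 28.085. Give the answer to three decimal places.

2.003 Si apfu

Na2O: 15.39/61.979 = 0.24831 mol → 0.49662 mol Na, 0.24831 mol O.
Al2O3: 25.24/101.961 = 0.24755 mol → 0.49510 mol Al, 0.74265 mol O.
SiO2: 59.82/60.083 = 0.99562 mol → 0.99562 mol Si, 1.99124 mol O.
Total oxygen = 2.98220 mol. Normalization factor = 6/2.98220 = 2.01194.
Si per 6 O = 0.99562 × 2.01194 = 2.003.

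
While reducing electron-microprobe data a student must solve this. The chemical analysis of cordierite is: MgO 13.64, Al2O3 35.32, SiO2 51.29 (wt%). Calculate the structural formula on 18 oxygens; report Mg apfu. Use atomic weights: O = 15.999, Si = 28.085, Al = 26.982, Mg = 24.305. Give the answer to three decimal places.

MgO: 13.64/40.304 = 0.33843 mol → 0.33843 mol Mg, 0.33843 mol O.
Al2O3: 35.32/101.961 = 0.34641 mol → 0.69282 mol Al, 1.03923 mol O.
SiO2: 51.29/60.083 = 0.85365 mol → 0.85365 mol Si, 1.70730 mol O.
Total oxygen = 3.08496 mol. Normalization factor = 18/3.08496 = 5.83476.
Mg per 18 O = 0.33843 × 5.83476 = 1.975.

1.975 Mg apfu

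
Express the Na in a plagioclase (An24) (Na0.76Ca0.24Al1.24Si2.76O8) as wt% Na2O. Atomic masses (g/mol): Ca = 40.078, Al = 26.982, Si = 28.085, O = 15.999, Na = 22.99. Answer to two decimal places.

8.85 wt%

M(Na0.76Ca0.24Al1.24Si2.76O8) = 266.055 g/mol; M(Na2O) = 61.979 g/mol.
Moles Na2O per formula unit = 0.76 Na ÷ 2 = 0.3800.
Na2O fraction = (0.3800 × 61.979) / 266.055 = 23.552/266.055 = 0.0885.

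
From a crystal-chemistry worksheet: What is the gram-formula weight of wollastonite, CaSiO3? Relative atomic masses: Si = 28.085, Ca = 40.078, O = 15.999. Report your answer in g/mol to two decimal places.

The formula mass is the sum 1×40.078 + 1×28.085 + 3×15.999.

116.16 g/mol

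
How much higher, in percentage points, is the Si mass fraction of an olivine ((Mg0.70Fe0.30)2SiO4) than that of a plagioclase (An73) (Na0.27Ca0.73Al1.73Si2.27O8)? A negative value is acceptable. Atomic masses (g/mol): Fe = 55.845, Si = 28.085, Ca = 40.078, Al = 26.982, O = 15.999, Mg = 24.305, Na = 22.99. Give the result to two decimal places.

Si in (Mg0.70Fe0.30)2SiO4: molar mass 159.615 g/mol; 1×28.085 = 28.085 g → 17.60 wt%.
Si in Na0.27Ca0.73Al1.73Si2.27O8: molar mass 273.888 g/mol; 2.27×28.085 = 63.753 g → 23.28 wt%.
Difference = 17.60 − 23.28 = -5.68 percentage points.

-5.68 percentage points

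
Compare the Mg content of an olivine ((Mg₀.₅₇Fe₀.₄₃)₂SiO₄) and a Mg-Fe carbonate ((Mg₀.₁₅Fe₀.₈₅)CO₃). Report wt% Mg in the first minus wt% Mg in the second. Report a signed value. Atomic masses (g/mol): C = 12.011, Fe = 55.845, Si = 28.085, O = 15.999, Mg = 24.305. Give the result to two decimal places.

Mg in (Mg₀.₅₇Fe₀.₄₃)₂SiO₄: molar mass 167.815 g/mol; 1.14×24.305 = 27.708 g → 16.51 wt%.
Mg in (Mg₀.₁₅Fe₀.₈₅)CO₃: molar mass 111.122 g/mol; 0.15×24.305 = 3.646 g → 3.28 wt%.
Difference = 16.51 − 3.28 = 13.23 percentage points.

13.23 percentage points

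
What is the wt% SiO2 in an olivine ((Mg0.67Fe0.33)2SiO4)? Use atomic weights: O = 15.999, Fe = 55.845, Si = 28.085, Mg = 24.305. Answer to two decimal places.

Formula mass = 161.507 g/mol.
1 Si → 1.0000 mol SiO2 per formula unit; M(SiO2) = 60.083, so SiO2 mass = 60.083 g.
60.083/161.507 × 100 = 37.20 wt%.

37.20 wt%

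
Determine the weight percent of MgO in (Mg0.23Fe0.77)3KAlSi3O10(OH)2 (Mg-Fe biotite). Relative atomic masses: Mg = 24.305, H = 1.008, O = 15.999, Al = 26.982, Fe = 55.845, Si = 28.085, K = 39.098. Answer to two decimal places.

5.67 wt%

M((Mg0.23Fe0.77)3KAlSi3O10(OH)2) = 490.111 g/mol; M(MgO) = 40.304 g/mol.
Moles MgO per formula unit = 0.69 Mg ÷ 1 = 0.6900.
MgO fraction = (0.6900 × 40.304) / 490.111 = 27.810/490.111 = 0.0567.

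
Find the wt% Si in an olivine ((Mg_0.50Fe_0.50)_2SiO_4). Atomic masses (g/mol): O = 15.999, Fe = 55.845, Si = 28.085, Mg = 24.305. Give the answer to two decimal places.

16.31 mass %

M((Mg_0.50Fe_0.50)_2SiO_4) = 172.231 g/mol.
Si contributes 1 × 28.085 = 28.085 g per mole.
28.085/172.231 = 0.1631 → 16.31%.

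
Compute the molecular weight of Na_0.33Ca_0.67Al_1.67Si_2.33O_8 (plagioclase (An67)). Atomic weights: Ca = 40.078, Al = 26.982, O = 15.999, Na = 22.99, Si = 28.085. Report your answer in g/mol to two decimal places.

The formula mass is the sum 0.33×22.99 + 0.67×40.078 + 1.67×26.982 + 2.33×28.085 + 8×15.999.

272.93 g/mol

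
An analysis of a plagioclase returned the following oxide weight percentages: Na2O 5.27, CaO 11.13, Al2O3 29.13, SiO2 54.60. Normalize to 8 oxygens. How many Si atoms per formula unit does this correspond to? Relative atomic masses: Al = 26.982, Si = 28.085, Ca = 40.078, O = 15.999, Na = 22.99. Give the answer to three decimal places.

2.458 Si apfu

Na2O (M=61.979): mol = 0.08503; Na = 0.17006, O = 0.08503.
CaO (M=56.077): mol = 0.19848; Ca = 0.19848, O = 0.19848.
Al2O3 (M=101.961): mol = 0.28570; Al = 0.57140, O = 0.85710.
SiO2 (M=60.083): mol = 0.90874; Si = 0.90874, O = 1.81748.
ΣO = 2.95809; factor = 8/ΣO = 2.70445.
Si apfu = 0.90874 × 2.70445 = 2.458.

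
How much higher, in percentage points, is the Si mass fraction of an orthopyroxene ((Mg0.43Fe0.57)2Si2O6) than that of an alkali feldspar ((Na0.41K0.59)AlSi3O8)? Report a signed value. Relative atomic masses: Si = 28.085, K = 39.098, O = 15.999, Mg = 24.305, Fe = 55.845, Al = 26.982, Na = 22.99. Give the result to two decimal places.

First mineral: 56.170 g Si in 236.730 g formula = 23.73 wt% Si.
Second mineral: 84.255 g Si in 271.723 g formula = 31.01 wt% Si.
23.73% − 31.01% gives a difference of -7.28 percentage points.

-7.28 percentage points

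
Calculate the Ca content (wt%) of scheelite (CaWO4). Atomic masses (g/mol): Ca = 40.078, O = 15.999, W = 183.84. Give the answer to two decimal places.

13.92 wt%

M(CaWO4) = 287.914 g/mol.
Ca contributes 1 × 40.078 = 40.078 g per mole.
40.078/287.914 = 0.1392 → 13.92%.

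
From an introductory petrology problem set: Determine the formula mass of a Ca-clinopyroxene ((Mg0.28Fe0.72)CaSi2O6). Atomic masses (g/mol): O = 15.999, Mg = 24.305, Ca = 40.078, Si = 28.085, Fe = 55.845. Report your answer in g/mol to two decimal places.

239.26 g/mol

The formula mass is the sum 0.28×24.305 + 0.72×55.845 + 1×40.078 + 2×28.085 + 6×15.999.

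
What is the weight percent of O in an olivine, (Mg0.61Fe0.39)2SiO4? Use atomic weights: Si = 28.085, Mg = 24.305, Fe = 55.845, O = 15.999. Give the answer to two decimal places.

M((Mg0.61Fe0.39)2SiO4) = 165.292 g/mol.
O contributes 4 × 15.999 = 63.996 g per mole.
63.996/165.292 = 0.3872 → 38.72%.

38.72 wt%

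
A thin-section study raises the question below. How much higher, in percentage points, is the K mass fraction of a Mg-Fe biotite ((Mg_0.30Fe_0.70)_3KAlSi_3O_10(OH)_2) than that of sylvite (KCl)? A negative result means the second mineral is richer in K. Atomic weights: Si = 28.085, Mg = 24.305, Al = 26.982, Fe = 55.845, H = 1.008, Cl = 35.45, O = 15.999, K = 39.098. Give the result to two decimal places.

-44.36 percentage points

M((Mg_0.30Fe_0.70)_3KAlSi_3O_10(OH)_2) = 483.488 g/mol, so wt% K = 39.098/483.488 × 100 = 8.09%.
M(KCl) = 74.548 g/mol, so wt% K = 39.098/74.548 × 100 = 52.45%.
8.09 − 52.45 = -44.36 pp.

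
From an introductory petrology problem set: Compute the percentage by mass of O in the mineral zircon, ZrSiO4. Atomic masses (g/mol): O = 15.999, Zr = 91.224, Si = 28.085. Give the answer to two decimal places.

34.91 wt%

M(ZrSiO4) = 183.305 g/mol.
O contributes 4 × 15.999 = 63.996 g per mole.
63.996/183.305 = 0.3491 → 34.91%.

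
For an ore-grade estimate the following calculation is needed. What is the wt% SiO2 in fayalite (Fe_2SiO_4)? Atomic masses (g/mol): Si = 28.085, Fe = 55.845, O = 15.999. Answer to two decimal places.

29.49 wt%

Molar mass of Fe_2SiO_4 = 2*55.845 + 1*28.085 + 4*15.999 = 203.771 g/mol.
Each formula unit contains 1 Si, equivalent to 1/1 = 1.0000 mol SiO2.
M(SiO2) = 1×28.085 + 2×15.999 = 60.083 g/mol.
Mass of SiO2 per formula unit = 1.0000 × 60.083 = 60.083 g.
SiO2 wt% = 60.083 / 203.771 × 100 = 29.49%.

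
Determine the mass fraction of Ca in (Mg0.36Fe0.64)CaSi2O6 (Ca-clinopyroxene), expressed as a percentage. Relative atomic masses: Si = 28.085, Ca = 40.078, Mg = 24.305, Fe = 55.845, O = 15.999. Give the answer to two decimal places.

M((Mg0.36Fe0.64)CaSi2O6) = 236.733 g/mol.
Ca contributes 1 × 40.078 = 40.078 g per mole.
40.078/236.733 = 0.1693 → 16.93%.

16.93 weight percent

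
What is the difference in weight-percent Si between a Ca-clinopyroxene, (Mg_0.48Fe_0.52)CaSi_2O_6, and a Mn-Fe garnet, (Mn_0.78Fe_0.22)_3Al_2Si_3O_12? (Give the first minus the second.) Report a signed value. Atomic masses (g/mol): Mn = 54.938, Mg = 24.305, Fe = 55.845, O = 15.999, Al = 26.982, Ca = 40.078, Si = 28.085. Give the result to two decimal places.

7.11 percentage points

First mineral: 56.170 g Si in 232.948 g formula = 24.11 wt% Si.
Second mineral: 84.255 g Si in 495.620 g formula = 17.00 wt% Si.
24.11% − 17.00% gives a difference of 7.11 percentage points.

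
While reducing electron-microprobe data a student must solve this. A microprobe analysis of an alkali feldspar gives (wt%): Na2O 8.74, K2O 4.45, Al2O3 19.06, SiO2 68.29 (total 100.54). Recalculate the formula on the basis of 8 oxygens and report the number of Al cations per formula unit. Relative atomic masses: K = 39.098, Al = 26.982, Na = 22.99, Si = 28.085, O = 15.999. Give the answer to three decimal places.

0.990 Al apfu

Na2O: 8.74/61.979 = 0.14102 mol → 0.28204 mol Na, 0.14102 mol O.
K2O: 4.45/94.195 = 0.04724 mol → 0.09448 mol K, 0.04724 mol O.
Al2O3: 19.06/101.961 = 0.18693 mol → 0.37386 mol Al, 0.56079 mol O.
SiO2: 68.29/60.083 = 1.13659 mol → 1.13659 mol Si, 2.27318 mol O.
Total oxygen = 3.02223 mol. Normalization factor = 8/3.02223 = 2.64705.
Al per 8 O = 0.37386 × 2.64705 = 0.990.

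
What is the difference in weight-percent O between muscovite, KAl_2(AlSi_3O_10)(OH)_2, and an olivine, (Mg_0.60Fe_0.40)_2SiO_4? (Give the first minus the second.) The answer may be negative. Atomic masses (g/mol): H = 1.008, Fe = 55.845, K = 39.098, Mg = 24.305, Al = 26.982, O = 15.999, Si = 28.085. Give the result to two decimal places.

9.63 percentage points

O in KAl_2(AlSi_3O_10)(OH)_2: molar mass 398.303 g/mol; 12×15.999 = 191.988 g → 48.20 wt%.
O in (Mg_0.60Fe_0.40)_2SiO_4: molar mass 165.923 g/mol; 4×15.999 = 63.996 g → 38.57 wt%.
Difference = 48.20 − 38.57 = 9.63 percentage points.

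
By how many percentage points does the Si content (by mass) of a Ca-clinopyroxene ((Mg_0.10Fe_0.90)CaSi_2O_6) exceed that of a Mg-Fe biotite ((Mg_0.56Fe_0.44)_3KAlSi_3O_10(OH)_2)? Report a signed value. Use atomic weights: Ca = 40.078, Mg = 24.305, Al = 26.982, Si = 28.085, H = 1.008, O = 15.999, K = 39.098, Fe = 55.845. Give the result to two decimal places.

4.57 percentage points

First mineral: 56.170 g Si in 244.933 g formula = 22.93 wt% Si.
Second mineral: 84.255 g Si in 458.887 g formula = 18.36 wt% Si.
22.93% − 18.36% gives a difference of 4.57 percentage points.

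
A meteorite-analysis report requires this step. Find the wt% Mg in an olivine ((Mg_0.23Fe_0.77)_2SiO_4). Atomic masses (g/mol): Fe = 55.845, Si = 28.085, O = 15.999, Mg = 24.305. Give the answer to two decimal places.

5.91 weight percent

Molar mass of (Mg_0.23Fe_0.77)_2SiO_4: 0.46*24.305 + 1.54*55.845 + 1*28.085 + 4*15.999 = 189.263 g/mol.
Mass of Mg per formula unit: 0.46 × 24.305 = 11.180 g.
Weight fraction Mg = 11.180 / 189.263 = 0.0591.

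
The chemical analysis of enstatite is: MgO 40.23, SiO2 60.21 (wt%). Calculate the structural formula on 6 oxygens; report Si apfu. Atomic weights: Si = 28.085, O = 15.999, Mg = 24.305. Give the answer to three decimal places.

MgO: 40.23/40.304 = 0.99816 mol → 0.99816 mol Mg, 0.99816 mol O.
SiO2: 60.21/60.083 = 1.00211 mol → 1.00211 mol Si, 2.00422 mol O.
Total oxygen = 3.00238 mol. Normalization factor = 6/3.00238 = 1.99841.
Si per 6 O = 1.00211 × 1.99841 = 2.003.

2.003 Si apfu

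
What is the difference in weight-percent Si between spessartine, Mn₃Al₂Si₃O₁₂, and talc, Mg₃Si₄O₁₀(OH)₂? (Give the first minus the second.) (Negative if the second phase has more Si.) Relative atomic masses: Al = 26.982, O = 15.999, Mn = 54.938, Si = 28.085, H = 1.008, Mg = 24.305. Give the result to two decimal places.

-12.60 percentage points

M(Mn₃Al₂Si₃O₁₂) = 495.021 g/mol, so wt% Si = 84.255/495.021 × 100 = 17.02%.
M(Mg₃Si₄O₁₀(OH)₂) = 379.259 g/mol, so wt% Si = 112.340/379.259 × 100 = 29.62%.
17.02 − 29.62 = -12.60 pp.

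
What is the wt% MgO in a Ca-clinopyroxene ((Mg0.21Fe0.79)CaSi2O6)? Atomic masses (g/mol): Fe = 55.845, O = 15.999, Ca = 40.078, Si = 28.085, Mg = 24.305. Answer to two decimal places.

3.51 wt%

Molar mass of (Mg0.21Fe0.79)CaSi2O6 = 0.21·24.305 + 0.79·55.845 + 1·40.078 + 2·28.085 + 6·15.999 = 241.464 g/mol.
Each formula unit contains 0.21 Mg, equivalent to 0.21/1 = 0.2100 mol MgO.
M(MgO) = 1×24.305 + 1×15.999 = 40.304 g/mol.
Mass of MgO per formula unit = 0.2100 × 40.304 = 8.464 g.
MgO wt% = 8.464 / 241.464 × 100 = 3.51%.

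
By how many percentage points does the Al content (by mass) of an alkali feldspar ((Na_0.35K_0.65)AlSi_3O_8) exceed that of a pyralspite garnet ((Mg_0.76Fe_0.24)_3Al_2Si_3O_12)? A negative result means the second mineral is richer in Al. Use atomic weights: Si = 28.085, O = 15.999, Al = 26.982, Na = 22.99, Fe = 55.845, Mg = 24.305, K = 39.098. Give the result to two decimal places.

-2.78 percentage points

M((Na_0.35K_0.65)AlSi_3O_8) = 272.689 g/mol, so wt% Al = 26.982/272.689 × 100 = 9.89%.
M((Mg_0.76Fe_0.24)_3Al_2Si_3O_12) = 425.831 g/mol, so wt% Al = 53.964/425.831 × 100 = 12.67%.
9.89 − 12.67 = -2.78 pp.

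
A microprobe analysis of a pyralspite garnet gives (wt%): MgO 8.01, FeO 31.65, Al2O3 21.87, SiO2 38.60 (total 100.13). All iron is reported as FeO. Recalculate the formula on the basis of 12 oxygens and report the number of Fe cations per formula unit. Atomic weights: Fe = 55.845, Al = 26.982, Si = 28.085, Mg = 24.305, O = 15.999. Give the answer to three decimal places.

8.01 wt% MgO ÷ 40.304 g/mol = 0.19874 mol, giving 0.19874 Mg and 0.19874 O.
31.65 wt% FeO ÷ 71.844 g/mol = 0.44054 mol, giving 0.44054 Fe and 0.44054 O.
21.87 wt% Al2O3 ÷ 101.961 g/mol = 0.21449 mol, giving 0.42898 Al and 0.64347 O.
38.60 wt% SiO2 ÷ 60.083 g/mol = 0.64244 mol, giving 0.64244 Si and 1.28488 O.
Oxygen sums to 2.56763; scaling by 12/2.56763 = 4.67357 puts the formula on 12 O.
Fe: 0.44054 × 4.67357 = 2.059 atoms per formula unit.

2.059 Fe apfu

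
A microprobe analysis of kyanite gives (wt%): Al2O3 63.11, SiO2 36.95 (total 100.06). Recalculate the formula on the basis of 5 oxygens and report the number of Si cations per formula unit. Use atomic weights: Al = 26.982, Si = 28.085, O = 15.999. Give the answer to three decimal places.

Al2O3 (M=101.961): mol = 0.61896; Al = 1.23792, O = 1.85688.
SiO2 (M=60.083): mol = 0.61498; Si = 0.61498, O = 1.22996.
ΣO = 3.08684; factor = 5/ΣO = 1.61978.
Si apfu = 0.61498 × 1.61978 = 0.996.

0.996 Si apfu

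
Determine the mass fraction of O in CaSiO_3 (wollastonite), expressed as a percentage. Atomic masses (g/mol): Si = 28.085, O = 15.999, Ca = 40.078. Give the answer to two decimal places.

41.32 mass %

Molar mass of CaSiO_3: 1*40.078 + 1*28.085 + 3*15.999 = 116.160 g/mol.
Mass of O per formula unit: 3 × 15.999 = 47.997 g.
Weight fraction O = 47.997 / 116.160 = 0.4132.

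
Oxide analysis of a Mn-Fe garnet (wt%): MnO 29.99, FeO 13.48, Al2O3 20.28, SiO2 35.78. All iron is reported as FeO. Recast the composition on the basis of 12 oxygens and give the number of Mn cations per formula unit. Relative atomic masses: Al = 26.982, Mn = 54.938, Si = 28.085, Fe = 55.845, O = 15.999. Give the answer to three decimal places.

29.99 wt% MnO ÷ 70.937 g/mol = 0.42277 mol, giving 0.42277 Mn and 0.42277 O.
13.48 wt% FeO ÷ 71.844 g/mol = 0.18763 mol, giving 0.18763 Fe and 0.18763 O.
20.28 wt% Al2O3 ÷ 101.961 g/mol = 0.19890 mol, giving 0.39780 Al and 0.59670 O.
35.78 wt% SiO2 ÷ 60.083 g/mol = 0.59551 mol, giving 0.59551 Si and 1.19102 O.
Oxygen sums to 2.39812; scaling by 12/2.39812 = 5.00392 puts the formula on 12 O.
Mn: 0.42277 × 5.00392 = 2.116 atoms per formula unit.

2.116 Mn apfu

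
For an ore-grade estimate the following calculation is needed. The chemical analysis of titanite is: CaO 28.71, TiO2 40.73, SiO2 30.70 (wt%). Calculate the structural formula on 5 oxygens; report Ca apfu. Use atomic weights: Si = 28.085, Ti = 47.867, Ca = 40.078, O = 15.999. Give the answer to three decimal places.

CaO (M=56.077): mol = 0.51197; Ca = 0.51197, O = 0.51197.
TiO2 (M=79.865): mol = 0.50999; Ti = 0.50999, O = 1.01998.
SiO2 (M=60.083): mol = 0.51096; Si = 0.51096, O = 1.02192.
ΣO = 2.55387; factor = 5/ΣO = 1.95781.
Ca apfu = 0.51197 × 1.95781 = 1.002.

1.002 Ca apfu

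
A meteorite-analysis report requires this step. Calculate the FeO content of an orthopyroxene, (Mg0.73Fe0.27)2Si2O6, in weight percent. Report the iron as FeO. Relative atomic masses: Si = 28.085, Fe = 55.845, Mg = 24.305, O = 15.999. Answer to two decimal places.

17.81 wt%

Molar mass of (Mg0.73Fe0.27)2Si2O6 = 1.46·24.305 + 0.54·55.845 + 2·28.085 + 6·15.999 = 217.806 g/mol.
Each formula unit contains 0.54 Fe, equivalent to 0.54/1 = 0.5400 mol FeO.
M(FeO) = 1×55.845 + 1×15.999 = 71.844 g/mol.
Mass of FeO per formula unit = 0.5400 × 71.844 = 38.796 g.
FeO wt% = 38.796 / 217.806 × 100 = 17.81%.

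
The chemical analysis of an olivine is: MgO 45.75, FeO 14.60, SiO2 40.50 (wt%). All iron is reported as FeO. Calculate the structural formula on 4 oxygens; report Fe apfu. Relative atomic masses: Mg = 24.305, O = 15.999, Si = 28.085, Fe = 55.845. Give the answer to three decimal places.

45.75 wt% MgO ÷ 40.304 g/mol = 1.13512 mol, giving 1.13512 Mg and 1.13512 O.
14.60 wt% FeO ÷ 71.844 g/mol = 0.20322 mol, giving 0.20322 Fe and 0.20322 O.
40.50 wt% SiO2 ÷ 60.083 g/mol = 0.67407 mol, giving 0.67407 Si and 1.34814 O.
Oxygen sums to 2.68648; scaling by 4/2.68648 = 1.48894 puts the formula on 4 O.
Fe: 0.20322 × 1.48894 = 0.303 atoms per formula unit.

0.303 Fe apfu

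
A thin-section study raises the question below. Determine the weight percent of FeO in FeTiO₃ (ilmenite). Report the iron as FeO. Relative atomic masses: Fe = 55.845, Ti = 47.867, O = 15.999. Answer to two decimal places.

Molar mass of FeTiO₃ = 1·55.845 + 1·47.867 + 3·15.999 = 151.709 g/mol.
Each formula unit contains 1 Fe, equivalent to 1/1 = 1.0000 mol FeO.
M(FeO) = 1×55.845 + 1×15.999 = 71.844 g/mol.
Mass of FeO per formula unit = 1.0000 × 71.844 = 71.844 g.
FeO wt% = 71.844 / 151.709 × 100 = 47.36%.

47.36 wt%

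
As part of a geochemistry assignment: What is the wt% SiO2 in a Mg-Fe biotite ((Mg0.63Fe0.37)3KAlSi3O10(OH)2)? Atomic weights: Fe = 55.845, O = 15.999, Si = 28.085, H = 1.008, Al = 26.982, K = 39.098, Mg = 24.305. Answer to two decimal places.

39.85 wt%

Formula mass = 452.263 g/mol.
3 Si → 3.0000 mol SiO2 per formula unit; M(SiO2) = 60.083, so SiO2 mass = 180.249 g.
180.249/452.263 × 100 = 39.85 wt%.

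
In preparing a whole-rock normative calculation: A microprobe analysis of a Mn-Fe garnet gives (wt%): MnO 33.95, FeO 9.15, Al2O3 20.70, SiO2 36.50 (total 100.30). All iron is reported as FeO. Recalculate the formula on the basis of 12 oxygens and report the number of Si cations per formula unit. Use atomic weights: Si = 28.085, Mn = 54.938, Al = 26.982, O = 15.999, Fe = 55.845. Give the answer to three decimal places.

MnO (M=70.937): mol = 0.47859; Mn = 0.47859, O = 0.47859.
FeO (M=71.844): mol = 0.12736; Fe = 0.12736, O = 0.12736.
Al2O3 (M=101.961): mol = 0.20302; Al = 0.40604, O = 0.60906.
SiO2 (M=60.083): mol = 0.60749; Si = 0.60749, O = 1.21498.
ΣO = 2.42999; factor = 12/ΣO = 4.93829.
Si apfu = 0.60749 × 4.93829 = 3.000.

3.000 Si apfu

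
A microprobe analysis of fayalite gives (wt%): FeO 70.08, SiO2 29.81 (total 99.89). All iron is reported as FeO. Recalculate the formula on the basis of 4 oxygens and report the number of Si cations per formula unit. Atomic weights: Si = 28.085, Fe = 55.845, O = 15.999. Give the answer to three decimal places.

70.08 wt% FeO ÷ 71.844 g/mol = 0.97545 mol, giving 0.97545 Fe and 0.97545 O.
29.81 wt% SiO2 ÷ 60.083 g/mol = 0.49615 mol, giving 0.49615 Si and 0.99230 O.
Oxygen sums to 1.96775; scaling by 4/1.96775 = 2.03278 puts the formula on 4 O.
Si: 0.49615 × 2.03278 = 1.009 atoms per formula unit.

1.009 Si apfu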